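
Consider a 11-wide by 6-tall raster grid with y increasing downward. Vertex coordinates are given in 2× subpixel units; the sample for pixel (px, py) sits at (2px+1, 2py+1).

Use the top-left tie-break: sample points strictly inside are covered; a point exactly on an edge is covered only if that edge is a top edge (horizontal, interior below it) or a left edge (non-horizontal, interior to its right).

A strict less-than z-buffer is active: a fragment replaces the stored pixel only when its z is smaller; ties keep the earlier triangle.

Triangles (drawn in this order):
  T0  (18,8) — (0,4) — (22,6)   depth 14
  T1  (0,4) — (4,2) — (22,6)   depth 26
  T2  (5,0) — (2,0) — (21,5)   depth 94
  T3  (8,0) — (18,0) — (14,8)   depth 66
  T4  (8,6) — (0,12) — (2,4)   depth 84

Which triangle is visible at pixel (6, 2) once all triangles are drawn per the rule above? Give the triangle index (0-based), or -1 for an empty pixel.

T0:
  2·area = 52
  edge (18, 8)→(0, 4): d=(-18,-4) top-left  bias=+0
  edge (0, 4)→(22, 6): d=(22,2) right/bottom  bias=-1
  edge (22, 6)→(18, 8): d=(-4,2) right/bottom  bias=-1
    (2,2)@(5, 5): e=[2,12,38] → █
    (3,2)@(7, 5): e=[10,8,34] → █
    (4,2)@(9, 5): e=[18,4,30] → █
    (5,2)@(11, 5): e=[26,0,26] → ·  [on edge]
    (2,3)@(5, 7): e=[-34,56,30] → ·
    (3,3)@(7, 7): e=[-26,52,26] → ·
    (4,3)@(9, 7): e=[-18,48,22] → ·
    (7,3)@(15, 7): e=[6,36,10] → █
    (8,3)@(17, 7): e=[14,32,6] → █
    (9,3)@(19, 7): e=[22,28,2] → █
    (10,3)@(21, 7): e=[30,24,-2] → ·
    (7,4)@(15, 9): e=[-30,80,2] → ·
  covered (6 px):
    · · · · · · · · · · ·
    · · · · · · · · · · ·
    · · █ █ █ · · · · · ·
    · · · · · · · █ █ █ ·
    · · · · · · · · · · ·
    · · · · · · · · · · ·
T1:
  2·area = 52
  edge (0, 4)→(4, 2): d=(4,-2) top-left  bias=+0
  edge (4, 2)→(22, 6): d=(18,4) right/bottom  bias=-1
  edge (22, 6)→(0, 4): d=(-22,-2) top-left  bias=+0
    (1,1)@(3, 3): e=[2,22,28] → █
    (2,1)@(5, 3): e=[6,14,32] → █
    (3,1)@(7, 3): e=[10,6,36] → █
    (4,1)@(9, 3): e=[14,-2,40] → ·
    (1,2)@(3, 5): e=[10,58,-16] → ·
    (2,2)@(5, 5): e=[14,50,-12] → ·
    (3,2)@(7, 5): e=[18,42,-8] → ·
    (5,2)@(11, 5): e=[26,26,0] → █  [on edge]
    (6,2)@(13, 5): e=[30,18,4] → █
    (7,2)@(15, 5): e=[34,10,8] → █
    (8,2)@(17, 5): e=[38,2,12] → █
    (9,2)@(19, 5): e=[42,-6,16] → ·
  covered (7 px):
    · · · · · · · · · · ·
    · █ █ █ · · · · · · ·
    · · · · · █ █ █ █ · ·
    · · · · · · · · · · ·
    · · · · · · · · · · ·
    · · · · · · · · · · ·
T2:
  2·area = 15  (B↔C swapped to make it positive)
  edge (5, 0)→(21, 5): d=(16,5) right/bottom  bias=-1
  edge (21, 5)→(2, 0): d=(-19,-5) top-left  bias=+0
  edge (2, 0)→(5, 0): d=(3,0) top-left  bias=+0
    (3,0)@(7, 1): e=[6,6,3] → █
    (4,0)@(9, 1): e=[-4,16,3] → ·
    (3,1)@(7, 3): e=[38,-32,9] → ·
    (10,2)@(21, 5): e=[0,0,15] → ·  [on edge]
  covered (1 px):
    · · · █ · · · · · · ·
    · · · · · · · · · · ·
    · · · · · · · · · · ·
    · · · · · · · · · · ·
    · · · · · · · · · · ·
    · · · · · · · · · · ·
T3:
  2·area = 80
  edge (8, 0)→(18, 0): d=(10,0) top-left  bias=+0
  edge (18, 0)→(14, 8): d=(-4,8) right/bottom  bias=-1
  edge (14, 8)→(8, 0): d=(-6,-8) top-left  bias=+0
    (4,0)@(9, 1): e=[10,68,2] → █
    (5,0)@(11, 1): e=[10,52,18] → █
    (6,0)@(13, 1): e=[10,36,34] → █
    (7,0)@(15, 1): e=[10,20,50] → █
    (8,0)@(17, 1): e=[10,4,66] → █
    (9,0)@(19, 1): e=[10,-12,82] → ·
    (4,1)@(9, 3): e=[30,60,-10] → ·
    (5,1)@(11, 3): e=[30,44,6] → █
    (8,1)@(17, 3): e=[30,-4,54] → ·
    (5,2)@(11, 5): e=[50,36,-6] → ·
    (6,2)@(13, 5): e=[50,20,10] → █
    (8,2)@(17, 5): e=[50,-12,42] → ·
  covered (10 px):
    · · · · █ █ █ █ █ · ·
    · · · · · █ █ █ · · ·
    · · · · · · █ █ · · ·
    · · · · · · · · · · ·
    · · · · · · · · · · ·
    · · · · · · · · · · ·
T4:
  2·area = 52
  edge (8, 6)→(0, 12): d=(-8,6) right/bottom  bias=-1
  edge (0, 12)→(2, 4): d=(2,-8) top-left  bias=+0
  edge (2, 4)→(8, 6): d=(6,2) right/bottom  bias=-1
    (1,2)@(3, 5): e=[38,10,4] → █
    (2,2)@(5, 5): e=[26,26,0] → ·  [on edge]
    (1,3)@(3, 7): e=[22,14,16] → █
    (2,3)@(5, 7): e=[10,30,12] → █
    (3,3)@(7, 7): e=[-2,46,8] → ·
    (5,3)@(11, 7): e=[-26,78,0] → ·  [on edge]
    (0,4)@(1, 9): e=[18,2,32] → █
    (2,4)@(5, 9): e=[-6,34,24] → ·
    (8,4)@(17, 9): e=[-78,130,0] → ·  [on edge]
    (0,5)@(1, 11): e=[2,6,44] → █
    (1,5)@(3, 11): e=[-10,22,40] → ·
  covered (6 px):
    · · · · · · · · · · ·
    · · · · · · · · · · ·
    · █ · · · · · · · · ·
    · █ █ · · · · · · · ·
    █ █ · · · · · · · · ·
    █ · · · · · · · · · ·

Z-buffer (winner per pixel, '.' = empty):
  . . . 2 3 3 3 3 3 . .
  . 1 1 1 . 3 3 3 . . .
  . 4 0 0 0 1 1 1 1 . .
  . 4 4 . . . . 0 0 0 .
  4 4 . . . . . . . . .
  4 . . . . . . . . . .

Final: 1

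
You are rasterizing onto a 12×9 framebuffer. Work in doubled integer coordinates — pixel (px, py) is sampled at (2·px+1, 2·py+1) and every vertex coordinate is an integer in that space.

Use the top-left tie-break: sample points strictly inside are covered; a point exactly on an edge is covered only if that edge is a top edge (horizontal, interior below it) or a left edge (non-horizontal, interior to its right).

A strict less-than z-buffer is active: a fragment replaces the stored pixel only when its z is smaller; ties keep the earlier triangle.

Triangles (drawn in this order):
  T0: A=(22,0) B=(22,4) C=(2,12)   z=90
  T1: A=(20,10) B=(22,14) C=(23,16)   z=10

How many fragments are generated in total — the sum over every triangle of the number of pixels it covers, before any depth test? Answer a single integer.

T0:
  2·area = 80
  edge (22, 0)→(22, 4): d=(0,4) right/bottom  bias=-1
  edge (22, 4)→(2, 12): d=(-20,8) right/bottom  bias=-1
  edge (2, 12)→(22, 0): d=(20,-12) top-left  bias=+0
    (10,0)@(21, 1): e=[4,68,8] → █
    (11,0)@(23, 1): e=[-4,52,32] → ·
    (8,1)@(17, 3): e=[20,60,0] → █  [on edge]
    (9,1)@(19, 3): e=[12,44,24] → █
    (11,1)@(23, 3): e=[-4,12,72] → ·
    (7,2)@(15, 5): e=[28,36,16] → █
    (10,2)@(21, 5): e=[4,-12,88] → ·
    (5,3)@(11, 7): e=[44,28,8] → █
    (6,3)@(13, 7): e=[36,12,32] → █
    (7,3)@(15, 7): e=[28,-4,56] → ·
    (8,3)@(17, 7): e=[20,-20,80] → ·
    (9,3)@(19, 7): e=[12,-36,104] → ·
    (3,4)@(7, 9): e=[60,20,0] → █  [on edge]
  covered (11 px):
    · · · · · · · · · · █ ·
    · · · · · · · · █ █ █ ·
    · · · · · · · █ █ █ · ·
    · · · · · █ █ · · · · ·
    · · · █ █ · · · · · · ·
    · · · · · · · · · · · ·
    · · · · · · · · · · · ·
    · · · · · · · · · · · ·
    · · · · · · · · · · · ·
T1:
  degenerate (2·area = 0) — covers nothing

Result: 11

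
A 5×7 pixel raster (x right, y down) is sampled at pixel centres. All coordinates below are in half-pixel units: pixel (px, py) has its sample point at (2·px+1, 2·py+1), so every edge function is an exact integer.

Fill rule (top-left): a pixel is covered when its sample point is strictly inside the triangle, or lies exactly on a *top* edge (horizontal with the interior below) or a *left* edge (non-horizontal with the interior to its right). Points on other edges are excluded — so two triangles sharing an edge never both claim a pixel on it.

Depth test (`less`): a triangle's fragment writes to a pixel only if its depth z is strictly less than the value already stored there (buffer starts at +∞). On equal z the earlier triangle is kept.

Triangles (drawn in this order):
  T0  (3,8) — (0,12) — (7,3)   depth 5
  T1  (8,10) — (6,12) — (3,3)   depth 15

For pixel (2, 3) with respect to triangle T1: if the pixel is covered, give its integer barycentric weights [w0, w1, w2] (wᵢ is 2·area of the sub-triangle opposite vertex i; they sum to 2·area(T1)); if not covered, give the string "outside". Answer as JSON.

T0:
  2·area = 1  (B↔C swapped to make it positive)
  edge (3, 8)→(7, 3): d=(4,-5) top-left  bias=+0
  edge (7, 3)→(0, 12): d=(-7,9) right/bottom  bias=-1
  edge (0, 12)→(3, 8): d=(3,-4) top-left  bias=+0
    (3,1)@(7, 3): e=[0,0,1] → .  [on edge]
  covered (0 px):
    . . . . .
    . . . . .
    . . . . .
    . . . . .
    . . . . .
    . . . . .
    . . . . .
T1:
  2·area = 24
  edge (8, 10)→(6, 12): d=(-2,2) right/bottom  bias=-1
  edge (6, 12)→(3, 3): d=(-3,-9) top-left  bias=+0
  edge (3, 3)→(8, 10): d=(5,7) right/bottom  bias=-1
    (1,1)@(3, 3): e=[24,0,0] → .  [on edge]
    (2,3)@(5, 7): e=[12,6,6] → X
    (3,3)@(7, 7): e=[8,24,-8] → .
    (2,4)@(5, 9): e=[8,0,16] → X  [on edge]
    (3,4)@(7, 9): e=[4,18,2] → X
    (4,4)@(9, 9): e=[0,36,-12] → .  [on edge]
    (2,5)@(5, 11): e=[4,-6,26] → .
    (3,5)@(7, 11): e=[0,12,12] → .  [on edge]
    (2,6)@(5, 13): e=[0,-12,36] → .  [on edge]
  covered (3 px):
    . . . . .
    . . . . .
    . . . . .
    . . X . .
    . . X X .
    . . . . .
    . . . . .

Result: [6,6,12]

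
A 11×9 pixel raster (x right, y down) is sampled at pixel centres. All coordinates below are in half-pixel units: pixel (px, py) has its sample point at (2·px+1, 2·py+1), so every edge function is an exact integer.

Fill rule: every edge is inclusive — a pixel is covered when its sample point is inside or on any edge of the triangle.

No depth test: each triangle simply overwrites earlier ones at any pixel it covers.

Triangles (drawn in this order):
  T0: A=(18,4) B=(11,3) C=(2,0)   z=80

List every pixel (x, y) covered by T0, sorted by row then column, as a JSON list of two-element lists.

T0:
  2·area = 12
  edge (18, 4)→(11, 3): d=(-7,-1) inclusive
  edge (11, 3)→(2, 0): d=(-9,-3) inclusive
  edge (2, 0)→(18, 4): d=(16,4) inclusive
    (2,0)@(5, 1): e=[8,0,4] → #  [on edge]
    (3,0)@(7, 1): e=[10,6,-4] → ·
    (2,1)@(5, 3): e=[-6,-18,36] → ·
    (5,1)@(11, 3): e=[0,0,12] → #  [on edge]
    (6,1)@(13, 3): e=[2,6,4] → #
    (7,1)@(15, 3): e=[4,12,-4] → ·
    (5,2)@(11, 5): e=[-14,-18,44] → ·
    (6,2)@(13, 5): e=[-12,-12,36] → ·
    (8,2)@(17, 5): e=[-8,0,20] → ·  [on edge]
  covered (3 px):
    · · # · · · · · · · ·
    · · · · · # # · · · ·
    · · · · · · · · · · ·
    · · · · · · · · · · ·
    · · · · · · · · · · ·
    · · · · · · · · · · ·
    · · · · · · · · · · ·
    · · · · · · · · · · ·
    · · · · · · · · · · ·

Answer: [[2,0],[5,1],[6,1]]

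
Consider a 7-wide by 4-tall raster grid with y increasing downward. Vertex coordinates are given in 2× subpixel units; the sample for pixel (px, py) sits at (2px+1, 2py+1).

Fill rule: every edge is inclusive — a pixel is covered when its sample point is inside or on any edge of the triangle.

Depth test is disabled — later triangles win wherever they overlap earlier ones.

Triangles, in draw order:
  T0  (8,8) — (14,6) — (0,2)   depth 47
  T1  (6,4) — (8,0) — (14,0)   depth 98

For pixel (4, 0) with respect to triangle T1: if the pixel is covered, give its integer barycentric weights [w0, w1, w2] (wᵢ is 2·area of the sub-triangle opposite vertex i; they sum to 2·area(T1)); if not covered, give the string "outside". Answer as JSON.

T0:
  2·area = 52  (B↔C swapped to make it positive)
  edge (8, 8)→(0, 2): d=(-8,-6) inclusive
  edge (0, 2)→(14, 6): d=(14,4) inclusive
  edge (14, 6)→(8, 8): d=(-6,2) inclusive
    (1,1)@(3, 3): e=[10,2,40] → █
    (2,1)@(5, 3): e=[22,-6,36] → ·
    (1,2)@(3, 5): e=[-6,30,28] → ·
    (2,2)@(5, 5): e=[6,22,24] → █
    (3,2)@(7, 5): e=[18,14,20] → █
    (4,2)@(9, 5): e=[30,6,16] → █
    (5,2)@(11, 5): e=[42,-2,12] → ·
    (2,3)@(5, 7): e=[-10,50,12] → ·
    (3,3)@(7, 7): e=[2,42,8] → █
    (5,3)@(11, 7): e=[26,26,0] → █  [on edge]
    (6,3)@(13, 7): e=[38,18,-4] → ·
  covered (7 px):
    · · · · · · ·
    · █ · · · · ·
    · · █ █ █ · ·
    · · · █ █ █ ·
T1:
  2·area = 24
  edge (6, 4)→(8, 0): d=(2,-4) inclusive
  edge (8, 0)→(14, 0): d=(6,0) inclusive
  edge (14, 0)→(6, 4): d=(-8,4) inclusive
    (4,0)@(9, 1): e=[6,6,12] → █
    (5,0)@(11, 1): e=[14,6,4] → █
    (6,0)@(13, 1): e=[22,6,-4] → ·
    (3,1)@(7, 3): e=[2,18,4] → █
    (4,1)@(9, 3): e=[10,18,-4] → ·
    (5,1)@(11, 3): e=[18,18,-12] → ·
    (3,2)@(7, 5): e=[6,30,-12] → ·
  covered (3 px):
    · · · · █ █ ·
    · · · █ · · ·
    · · · · · · ·
    · · · · · · ·

Final: [6,12,6]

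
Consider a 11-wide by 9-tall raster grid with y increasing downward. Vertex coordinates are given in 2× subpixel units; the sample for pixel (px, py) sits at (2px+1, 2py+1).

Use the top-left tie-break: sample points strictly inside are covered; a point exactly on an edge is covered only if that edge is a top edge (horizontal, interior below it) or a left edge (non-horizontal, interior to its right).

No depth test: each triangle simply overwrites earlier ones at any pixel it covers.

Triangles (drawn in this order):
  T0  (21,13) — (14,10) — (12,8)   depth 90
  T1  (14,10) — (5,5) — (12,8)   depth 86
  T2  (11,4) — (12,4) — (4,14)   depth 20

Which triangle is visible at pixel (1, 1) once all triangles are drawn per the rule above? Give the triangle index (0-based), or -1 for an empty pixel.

T0:
  2·area = 8
  edge (21, 13)→(14, 10): d=(-7,-3) top-left  bias=+0
  edge (14, 10)→(12, 8): d=(-2,-2) top-left  bias=+0
  edge (12, 8)→(21, 13): d=(9,5) right/bottom  bias=-1
    (2,0)@(5, 1): e=[36,0,-28] → ·  [on edge]
    (1,1)@(3, 3): e=[16,-8,0] → ·  [on edge]
    (3,1)@(7, 3): e=[28,0,-20] → ·  [on edge]
    (4,2)@(9, 5): e=[20,0,-12] → ·  [on edge]
    (3,3)@(7, 7): e=[0,-8,16] → ·  [on edge]
    (5,3)@(11, 7): e=[12,0,-4] → ·  [on edge]
    (6,4)@(13, 9): e=[4,0,4] → #  [on edge]
    (7,4)@(15, 9): e=[10,4,-6] → ·
    (6,5)@(13, 11): e=[-10,-4,22] → ·
    (7,5)@(15, 11): e=[-4,0,12] → ·  [on edge]
    (8,5)@(17, 11): e=[2,4,2] → #
    (9,5)@(19, 11): e=[8,8,-8] → ·
    (8,6)@(17, 13): e=[-12,0,20] → ·  [on edge]
    (10,6)@(21, 13): e=[0,8,0] → ·  [on edge]
    (9,7)@(19, 15): e=[-20,0,28] → ·  [on edge]
    (10,8)@(21, 17): e=[-28,0,36] → ·  [on edge]
  covered (2 px):
    · · · · · · · · · · ·
    · · · · · · · · · · ·
    · · · · · · · · · · ·
    · · · · · · · · · · ·
    · · · · · · # · · · ·
    · · · · · · · · # · ·
    · · · · · · · · · · ·
    · · · · · · · · · · ·
    · · · · · · · · · · ·
T1:
  2·area = 8
  edge (14, 10)→(5, 5): d=(-9,-5) top-left  bias=+0
  edge (5, 5)→(12, 8): d=(7,3) right/bottom  bias=-1
  edge (12, 8)→(14, 10): d=(2,2) right/bottom  bias=-1
    (2,0)@(5, 1): e=[36,-28,0] → ·  [on edge]
    (3,1)@(7, 3): e=[28,-20,0] → ·  [on edge]
    (2,2)@(5, 5): e=[0,0,8] → ·  [on edge]
    (4,2)@(9, 5): e=[20,-12,0] → ·  [on edge]
    (4,3)@(9, 7): e=[2,2,4] → #
    (5,3)@(11, 7): e=[12,-4,0] → ·  [on edge]
    (4,4)@(9, 9): e=[-16,16,8] → ·
    (6,4)@(13, 9): e=[4,4,0] → ·  [on edge]
    (7,5)@(15, 11): e=[-4,12,0] → ·  [on edge]
    (9,5)@(19, 11): e=[16,0,-8] → ·  [on edge]
    (8,6)@(17, 13): e=[-12,20,0] → ·  [on edge]
    (9,7)@(19, 15): e=[-20,28,0] → ·  [on edge]
    (10,8)@(21, 17): e=[-28,36,0] → ·  [on edge]
  covered (1 px):
    · · · · · · · · · · ·
    · · · · · · · · · · ·
    · · · · · · · · · · ·
    · · · · # · · · · · ·
    · · · · · · · · · · ·
    · · · · · · · · · · ·
    · · · · · · · · · · ·
    · · · · · · · · · · ·
    · · · · · · · · · · ·
T2:
  2·area = 10
  edge (11, 4)→(12, 4): d=(1,0) top-left  bias=+0
  edge (12, 4)→(4, 14): d=(-8,10) right/bottom  bias=-1
  edge (4, 14)→(11, 4): d=(7,-10) top-left  bias=+0
    (5,2)@(11, 5): e=[1,2,7] → #
    (6,2)@(13, 5): e=[1,-18,27] → ·
    (4,3)@(9, 7): e=[3,6,1] → #
    (5,3)@(11, 7): e=[3,-14,21] → ·
    (4,4)@(9, 9): e=[5,-10,15] → ·
  covered (2 px):
    · · · · · · · · · · ·
    · · · · · · · · · · ·
    · · · · · # · · · · ·
    · · · · # · · · · · ·
    · · · · · · · · · · ·
    · · · · · · · · · · ·
    · · · · · · · · · · ·
    · · · · · · · · · · ·
    · · · · · · · · · · ·

Z-buffer (winner per pixel, '.' = empty):
  . . . . . . . . . . .
  . . . . . . . . . . .
  . . . . . 2 . . . . .
  . . . . 2 . . . . . .
  . . . . . . 0 . . . .
  . . . . . . . . 0 . .
  . . . . . . . . . . .
  . . . . . . . . . . .
  . . . . . . . . . . .

Final: -1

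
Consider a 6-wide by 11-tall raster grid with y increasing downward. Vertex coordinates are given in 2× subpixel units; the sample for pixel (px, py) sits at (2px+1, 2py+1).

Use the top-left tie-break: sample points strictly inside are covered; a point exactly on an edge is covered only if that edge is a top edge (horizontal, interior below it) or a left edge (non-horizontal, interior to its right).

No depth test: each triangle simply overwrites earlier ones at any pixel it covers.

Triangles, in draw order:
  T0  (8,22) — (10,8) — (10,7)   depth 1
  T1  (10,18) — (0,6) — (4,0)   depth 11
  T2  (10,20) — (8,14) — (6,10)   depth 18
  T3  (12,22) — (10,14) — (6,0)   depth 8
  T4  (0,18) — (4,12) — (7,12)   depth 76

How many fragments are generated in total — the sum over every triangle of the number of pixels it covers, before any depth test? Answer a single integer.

T0:
  2·area = 2  (B↔C swapped to make it positive)
  edge (8, 22)→(10, 7): d=(2,-15) top-left  bias=+0
  edge (10, 7)→(10, 8): d=(0,1) right/bottom  bias=-1
  edge (10, 8)→(8, 22): d=(-2,14) right/bottom  bias=-1
    (5,0)@(11, 1): e=[3,-1,0] → ·  [on edge]
    (4,7)@(9, 15): e=[1,1,0] → ·  [on edge]
  covered (0 px):
    · · · · · ·
    · · · · · ·
    · · · · · ·
    · · · · · ·
    · · · · · ·
    · · · · · ·
    · · · · · ·
    · · · · · ·
    · · · · · ·
    · · · · · ·
    · · · · · ·
T1:
  2·area = 108
  edge (10, 18)→(0, 6): d=(-10,-12) top-left  bias=+0
  edge (0, 6)→(4, 0): d=(4,-6) top-left  bias=+0
  edge (4, 0)→(10, 18): d=(6,18) right/bottom  bias=-1
    (1,1)@(3, 3): e=[66,6,36] → #
    (2,1)@(5, 3): e=[90,18,0] → ·  [on edge]
    (0,2)@(1, 5): e=[22,2,84] → #
    (2,2)@(5, 5): e=[70,26,12] → #
    (3,2)@(7, 5): e=[94,38,-24] → ·
    (0,3)@(1, 7): e=[2,10,96] → #
    (3,3)@(7, 7): e=[74,46,-12] → ·
    (0,4)@(1, 9): e=[-18,18,108] → ·
    (1,4)@(3, 9): e=[6,30,72] → #
    (3,4)@(7, 9): e=[54,54,0] → ·  [on edge]
    (1,5)@(3, 11): e=[-14,38,84] → ·
    (2,5)@(5, 11): e=[10,50,48] → #
    (4,7)@(9, 15): e=[18,90,0] → ·  [on edge]
    (5,10)@(11, 21): e=[-18,126,0] → ·  [on edge]
  covered (12 px):
    · · · · · ·
    · # · · · ·
    # # # · · ·
    # # # · · ·
    · # # · · ·
    · · # # · ·
    · · · # · ·
    · · · · · ·
    · · · · · ·
    · · · · · ·
    · · · · · ·
T2:
  2·area = 4  (B↔C swapped to make it positive)
  edge (10, 20)→(6, 10): d=(-4,-10) top-left  bias=+0
  edge (6, 10)→(8, 14): d=(2,4) right/bottom  bias=-1
  edge (8, 14)→(10, 20): d=(2,6) right/bottom  bias=-1
    (2,2)@(5, 5): e=[10,-6,0] → ·  [on edge]
    (3,5)@(7, 11): e=[6,-2,0] → ·  [on edge]
    (4,8)@(9, 17): e=[2,2,0] → ·  [on edge]
  covered (0 px):
    · · · · · ·
    · · · · · ·
    · · · · · ·
    · · · · · ·
    · · · · · ·
    · · · · · ·
    · · · · · ·
    · · · · · ·
    · · · · · ·
    · · · · · ·
    · · · · · ·
T3:
  2·area = 4  (B↔C swapped to make it positive)
  edge (12, 22)→(6, 0): d=(-6,-22) top-left  bias=+0
  edge (6, 0)→(10, 14): d=(4,14) right/bottom  bias=-1
  edge (10, 14)→(12, 22): d=(2,8) right/bottom  bias=-1
    (4,5)@(9, 11): e=[0,2,2] → #  [on edge]
    (5,5)@(11, 11): e=[44,-26,-14] → ·
    (4,6)@(9, 13): e=[-12,10,6] → ·
  covered (1 px):
    · · · · · ·
    · · · · · ·
    · · · · · ·
    · · · · · ·
    · · · · · ·
    · · · · # ·
    · · · · · ·
    · · · · · ·
    · · · · · ·
    · · · · · ·
    · · · · · ·
T4:
  2·area = 18
  edge (0, 18)→(4, 12): d=(4,-6) top-left  bias=+0
  edge (4, 12)→(7, 12): d=(3,0) top-left  bias=+0
  edge (7, 12)→(0, 18): d=(-7,6) right/bottom  bias=-1
    (2,6)@(5, 13): e=[10,3,5] → #
    (3,6)@(7, 13): e=[22,3,-7] → ·
    (1,7)@(3, 15): e=[6,9,3] → #
    (2,7)@(5, 15): e=[18,9,-9] → ·
    (0,8)@(1, 17): e=[2,15,1] → #
    (1,8)@(3, 17): e=[14,15,-11] → ·
    (0,9)@(1, 19): e=[10,21,-13] → ·
  covered (3 px):
    · · · · · ·
    · · · · · ·
    · · · · · ·
    · · · · · ·
    · · · · · ·
    · · · · · ·
    · · # · · ·
    · # · · · ·
    # · · · · ·
    · · · · · ·
    · · · · · ·

Final: 16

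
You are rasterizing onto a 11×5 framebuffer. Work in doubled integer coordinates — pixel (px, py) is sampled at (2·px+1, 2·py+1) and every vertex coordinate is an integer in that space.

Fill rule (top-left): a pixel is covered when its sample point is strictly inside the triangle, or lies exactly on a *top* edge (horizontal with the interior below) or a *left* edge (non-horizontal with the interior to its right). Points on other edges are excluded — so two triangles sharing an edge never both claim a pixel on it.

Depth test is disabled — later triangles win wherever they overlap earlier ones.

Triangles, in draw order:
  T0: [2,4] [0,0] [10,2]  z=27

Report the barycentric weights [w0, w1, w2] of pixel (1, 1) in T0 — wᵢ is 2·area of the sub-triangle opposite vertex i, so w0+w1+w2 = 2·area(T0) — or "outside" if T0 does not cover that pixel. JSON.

T0:
  2·area = 36
  edge (2, 4)→(0, 0): d=(-2,-4) top-left  bias=+0
  edge (0, 0)→(10, 2): d=(10,2) right/bottom  bias=-1
  edge (10, 2)→(2, 4): d=(-8,2) right/bottom  bias=-1
    (0,0)@(1, 1): e=[2,8,26] → #
    (1,0)@(3, 1): e=[10,4,22] → #
    (2,0)@(5, 1): e=[18,0,18] → ·  [on edge]
    (0,1)@(1, 3): e=[-2,28,10] → ·
    (1,1)@(3, 3): e=[6,24,6] → #
    (2,1)@(5, 3): e=[14,20,2] → #
    (3,1)@(7, 3): e=[22,16,-2] → ·
    (7,1)@(15, 3): e=[54,0,-18] → ·  [on edge]
    (1,2)@(3, 5): e=[2,44,-10] → ·
    (2,2)@(5, 5): e=[10,40,-14] → ·
  covered (4 px):
    # # · · · · · · · · ·
    · # # · · · · · · · ·
    · · · · · · · · · · ·
    · · · · · · · · · · ·
    · · · · · · · · · · ·

Final: [24,6,6]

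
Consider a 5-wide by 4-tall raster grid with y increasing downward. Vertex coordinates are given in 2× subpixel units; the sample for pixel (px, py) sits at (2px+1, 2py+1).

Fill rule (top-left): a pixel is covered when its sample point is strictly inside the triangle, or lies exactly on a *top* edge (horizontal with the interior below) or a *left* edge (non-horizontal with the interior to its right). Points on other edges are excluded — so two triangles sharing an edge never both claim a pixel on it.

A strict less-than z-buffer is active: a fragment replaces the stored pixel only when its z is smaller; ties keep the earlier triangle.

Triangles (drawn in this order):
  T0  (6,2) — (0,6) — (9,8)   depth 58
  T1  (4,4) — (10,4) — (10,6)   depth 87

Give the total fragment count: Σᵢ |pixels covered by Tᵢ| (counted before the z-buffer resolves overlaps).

T0:
  2·area = 48  (B↔C swapped to make it positive)
  edge (6, 2)→(9, 8): d=(3,6) right/bottom  bias=-1
  edge (9, 8)→(0, 6): d=(-9,-2) top-left  bias=+0
  edge (0, 6)→(6, 2): d=(6,-4) top-left  bias=+0
    (2,1)@(5, 3): e=[9,37,2] → █
    (3,1)@(7, 3): e=[-3,41,10] → ·
    (1,2)@(3, 5): e=[27,15,6] → █
    (3,2)@(7, 5): e=[3,23,22] → █
    (4,2)@(9, 5): e=[-9,27,30] → ·
    (1,3)@(3, 7): e=[33,-3,18] → ·
    (2,3)@(5, 7): e=[21,1,26] → █
    (4,3)@(9, 7): e=[-3,9,42] → ·
  covered (6 px):
    · · · · ·
    · · █ · ·
    · █ █ █ ·
    · · █ █ ·
T1:
  2·area = 12
  edge (4, 4)→(10, 4): d=(6,0) top-left  bias=+0
  edge (10, 4)→(10, 6): d=(0,2) right/bottom  bias=-1
  edge (10, 6)→(4, 4): d=(-6,-2) top-left  bias=+0
    (0,1)@(1, 3): e=[-6,18,0] → ·  [on edge]
    (3,2)@(7, 5): e=[6,6,0] → █  [on edge]
    (4,2)@(9, 5): e=[6,2,4] → █
    (3,3)@(7, 7): e=[18,6,-12] → ·
    (4,3)@(9, 7): e=[18,2,-8] → ·
  covered (2 px):
    · · · · ·
    · · · · ·
    · · · █ █
    · · · · ·

Answer: 8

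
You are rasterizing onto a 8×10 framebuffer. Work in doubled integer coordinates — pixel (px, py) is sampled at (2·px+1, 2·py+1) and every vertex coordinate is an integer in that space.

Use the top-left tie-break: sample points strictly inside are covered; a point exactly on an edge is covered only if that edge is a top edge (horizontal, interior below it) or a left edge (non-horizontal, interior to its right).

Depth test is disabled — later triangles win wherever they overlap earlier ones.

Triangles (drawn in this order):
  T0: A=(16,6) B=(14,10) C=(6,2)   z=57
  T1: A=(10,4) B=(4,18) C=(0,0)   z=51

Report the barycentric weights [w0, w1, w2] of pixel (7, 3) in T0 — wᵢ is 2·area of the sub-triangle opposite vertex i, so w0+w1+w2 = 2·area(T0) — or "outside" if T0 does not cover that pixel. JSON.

T0:
  2·area = 48
  edge (16, 6)→(14, 10): d=(-2,4) right/bottom  bias=-1
  edge (14, 10)→(6, 2): d=(-8,-8) top-left  bias=+0
  edge (6, 2)→(16, 6): d=(10,4) right/bottom  bias=-1
    (2,0)@(5, 1): e=[54,0,-6] → .  [on edge]
    (3,1)@(7, 3): e=[42,0,6] → X  [on edge]
    (4,1)@(9, 3): e=[34,16,-2] → .
    (3,2)@(7, 5): e=[38,-16,26] → .
    (4,2)@(9, 5): e=[30,0,18] → X  [on edge]
    (5,2)@(11, 5): e=[22,16,10] → X
    (6,2)@(13, 5): e=[14,32,2] → X
    (7,2)@(15, 5): e=[6,48,-6] → .
    (4,3)@(9, 7): e=[26,-16,38] → .
    (5,3)@(11, 7): e=[18,0,30] → X  [on edge]
    (7,3)@(15, 7): e=[2,32,14] → X
    (5,4)@(11, 9): e=[14,-16,50] → .
    (6,4)@(13, 9): e=[6,0,42] → X  [on edge]
    (7,5)@(15, 11): e=[-6,0,54] → .  [on edge]
  covered (8 px):
    . . . . . . . .
    . . . X . . . .
    . . . . X X X .
    . . . . . X X X
    . . . . . . X .
    . . . . . . . .
    . . . . . . . .
    . . . . . . . .
    . . . . . . . .
    . . . . . . . .
T1:
  2·area = 164
  edge (10, 4)→(4, 18): d=(-6,14) right/bottom  bias=-1
  edge (4, 18)→(0, 0): d=(-4,-18) top-left  bias=+0
  edge (0, 0)→(10, 4): d=(10,4) right/bottom  bias=-1
    (0,0)@(1, 1): e=[144,14,6] → X
    (1,0)@(3, 1): e=[116,50,-2] → .
    (0,1)@(1, 3): e=[132,6,26] → X
    (1,1)@(3, 3): e=[104,42,18] → X
    (2,1)@(5, 3): e=[76,78,10] → X
    (3,1)@(7, 3): e=[48,114,2] → X
    (4,1)@(9, 3): e=[20,150,-6] → .
    (0,2)@(1, 5): e=[120,-2,46] → .
    (1,2)@(3, 5): e=[92,34,38] → X
    (4,2)@(9, 5): e=[8,142,14] → X
    (5,2)@(11, 5): e=[-20,178,6] → .
    (1,3)@(3, 7): e=[80,26,58] → X
    (3,5)@(7, 11): e=[0,82,82] → .  [on edge]
  covered (20 px):
    X . . . . . . .
    X X X X . . . .
    . X X X X . . .
    . X X X . . . .
    . X X X . . . .
    . X X . . . . .
    . X X . . . . .
    . . X . . . . .
    . . . . . . . .
    . . . . . . . .

Answer: [32,14,2]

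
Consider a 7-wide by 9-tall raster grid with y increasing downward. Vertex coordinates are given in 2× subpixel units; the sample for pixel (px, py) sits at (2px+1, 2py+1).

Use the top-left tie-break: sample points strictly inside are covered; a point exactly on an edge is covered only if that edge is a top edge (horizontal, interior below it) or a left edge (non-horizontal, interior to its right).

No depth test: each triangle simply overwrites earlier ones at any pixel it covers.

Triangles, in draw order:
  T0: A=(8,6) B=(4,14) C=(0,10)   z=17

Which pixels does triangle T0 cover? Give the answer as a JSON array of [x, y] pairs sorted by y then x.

T0:
  2·area = 48
  edge (8, 6)→(4, 14): d=(-4,8) right/bottom  bias=-1
  edge (4, 14)→(0, 10): d=(-4,-4) top-left  bias=+0
  edge (0, 10)→(8, 6): d=(8,-4) top-left  bias=+0
    (3,3)@(7, 7): e=[4,40,4] → #
    (4,3)@(9, 7): e=[-12,48,12] → ·
    (1,4)@(3, 9): e=[28,16,4] → #
    (2,4)@(5, 9): e=[12,24,12] → #
    (3,4)@(7, 9): e=[-4,32,20] → ·
    (0,5)@(1, 11): e=[36,0,12] → #  [on edge]
    (3,5)@(7, 11): e=[-12,24,36] → ·
    (0,6)@(1, 13): e=[28,-8,28] → ·
    (1,6)@(3, 13): e=[12,0,36] → #  [on edge]
    (2,6)@(5, 13): e=[-4,8,44] → ·
    (1,7)@(3, 15): e=[4,-8,52] → ·
    (2,7)@(5, 15): e=[-12,0,60] → ·  [on edge]
    (3,8)@(7, 17): e=[-36,0,84] → ·  [on edge]
  covered (7 px):
    · · · · · · ·
    · · · · · · ·
    · · · · · · ·
    · · · # · · ·
    · # # · · · ·
    # # # · · · ·
    · # · · · · ·
    · · · · · · ·
    · · · · · · ·

Result: [[3,3],[1,4],[2,4],[0,5],[1,5],[2,5],[1,6]]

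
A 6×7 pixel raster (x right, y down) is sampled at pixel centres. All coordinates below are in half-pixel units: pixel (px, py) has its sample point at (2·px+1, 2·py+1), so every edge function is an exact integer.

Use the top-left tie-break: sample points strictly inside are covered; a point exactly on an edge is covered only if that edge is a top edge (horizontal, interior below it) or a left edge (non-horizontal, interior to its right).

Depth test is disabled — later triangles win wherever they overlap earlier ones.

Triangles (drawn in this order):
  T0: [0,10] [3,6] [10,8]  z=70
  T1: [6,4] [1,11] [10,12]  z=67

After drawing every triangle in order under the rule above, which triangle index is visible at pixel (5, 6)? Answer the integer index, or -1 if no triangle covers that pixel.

T0:
  2·area = 34
  edge (0, 10)→(3, 6): d=(3,-4) top-left  bias=+0
  edge (3, 6)→(10, 8): d=(7,2) right/bottom  bias=-1
  edge (10, 8)→(0, 10): d=(-10,2) right/bottom  bias=-1
    (1,3)@(3, 7): e=[3,7,24] → #
    (2,3)@(5, 7): e=[11,3,20] → #
    (3,3)@(7, 7): e=[19,-1,16] → ·
    (0,4)@(1, 9): e=[1,25,8] → #
    (2,4)@(5, 9): e=[17,17,0] → ·  [on edge]
    (0,5)@(1, 11): e=[7,39,-12] → ·
    (1,5)@(3, 11): e=[15,35,-16] → ·
  covered (4 px):
    · · · · · ·
    · · · · · ·
    · · · · · ·
    · # # · · ·
    # # · · · ·
    · · · · · ·
    · · · · · ·
T1:
  2·area = 68  (B↔C swapped to make it positive)
  edge (6, 4)→(10, 12): d=(4,8) right/bottom  bias=-1
  edge (10, 12)→(1, 11): d=(-9,-1) top-left  bias=+0
  edge (1, 11)→(6, 4): d=(5,-7) top-left  bias=+0
    (2,3)@(5, 7): e=[20,40,8] → #
    (3,3)@(7, 7): e=[4,42,22] → #
    (4,3)@(9, 7): e=[-12,44,36] → ·
    (1,4)@(3, 9): e=[44,20,4] → #
    (4,4)@(9, 9): e=[-4,26,46] → ·
    (0,5)@(1, 11): e=[68,0,0] → #  [on edge]
    (4,5)@(9, 11): e=[4,8,56] → #
    (5,5)@(11, 11): e=[-12,10,70] → ·
    (0,6)@(1, 13): e=[76,-18,10] → ·
    (1,6)@(3, 13): e=[60,-16,24] → ·
    (2,6)@(5, 13): e=[44,-14,38] → ·
    (3,6)@(7, 13): e=[28,-12,52] → ·
  covered (10 px):
    · · · · · ·
    · · · · · ·
    · · · · · ·
    · · # # · ·
    · # # # · ·
    # # # # # ·
    · · · · · ·

Z-buffer (winner per pixel, '.' = empty):
  . . . . . .
  . . . . . .
  . . . . . .
  . 0 1 1 . .
  0 1 1 1 . .
  1 1 1 1 1 .
  . . . . . .

Result: -1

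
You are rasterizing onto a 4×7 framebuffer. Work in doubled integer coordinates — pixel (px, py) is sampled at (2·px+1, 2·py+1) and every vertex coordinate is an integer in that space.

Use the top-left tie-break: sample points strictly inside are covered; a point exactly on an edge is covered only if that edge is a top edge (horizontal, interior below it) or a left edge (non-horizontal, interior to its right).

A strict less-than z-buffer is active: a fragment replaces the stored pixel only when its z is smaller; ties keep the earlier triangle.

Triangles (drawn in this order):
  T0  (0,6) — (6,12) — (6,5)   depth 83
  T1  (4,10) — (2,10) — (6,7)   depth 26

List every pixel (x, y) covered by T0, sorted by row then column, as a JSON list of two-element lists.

T0:
  2·area = 42  (B↔C swapped to make it positive)
  edge (0, 6)→(6, 5): d=(6,-1) top-left  bias=+0
  edge (6, 5)→(6, 12): d=(0,7) right/bottom  bias=-1
  edge (6, 12)→(0, 6): d=(-6,-6) top-left  bias=+0
    (0,3)@(1, 7): e=[7,35,0] → X  [on edge]
    (1,3)@(3, 7): e=[9,21,12] → X
    (2,3)@(5, 7): e=[11,7,24] → X
    (3,3)@(7, 7): e=[13,-7,36] → .
    (0,4)@(1, 9): e=[19,35,-12] → .
    (1,4)@(3, 9): e=[21,21,0] → X  [on edge]
    (3,4)@(7, 9): e=[25,-7,24] → .
    (1,5)@(3, 11): e=[33,21,-12] → .
    (2,5)@(5, 11): e=[35,7,0] → X  [on edge]
    (3,5)@(7, 11): e=[37,-7,12] → .
    (2,6)@(5, 13): e=[47,7,-12] → .
    (3,6)@(7, 13): e=[49,-7,0] → .  [on edge]
  covered (6 px):
    . . . .
    . . . .
    . . . .
    X X X .
    . X X .
    . . X .
    . . . .
T1:
  2·area = 6
  edge (4, 10)→(2, 10): d=(-2,0) right/bottom  bias=-1
  edge (2, 10)→(6, 7): d=(4,-3) top-left  bias=+0
  edge (6, 7)→(4, 10): d=(-2,3) right/bottom  bias=-1
  covered (0 px):
    . . . .
    . . . .
    . . . .
    . . . .
    . . . .
    . . . .
    . . . .

Final: [[0,3],[1,3],[2,3],[1,4],[2,4],[2,5]]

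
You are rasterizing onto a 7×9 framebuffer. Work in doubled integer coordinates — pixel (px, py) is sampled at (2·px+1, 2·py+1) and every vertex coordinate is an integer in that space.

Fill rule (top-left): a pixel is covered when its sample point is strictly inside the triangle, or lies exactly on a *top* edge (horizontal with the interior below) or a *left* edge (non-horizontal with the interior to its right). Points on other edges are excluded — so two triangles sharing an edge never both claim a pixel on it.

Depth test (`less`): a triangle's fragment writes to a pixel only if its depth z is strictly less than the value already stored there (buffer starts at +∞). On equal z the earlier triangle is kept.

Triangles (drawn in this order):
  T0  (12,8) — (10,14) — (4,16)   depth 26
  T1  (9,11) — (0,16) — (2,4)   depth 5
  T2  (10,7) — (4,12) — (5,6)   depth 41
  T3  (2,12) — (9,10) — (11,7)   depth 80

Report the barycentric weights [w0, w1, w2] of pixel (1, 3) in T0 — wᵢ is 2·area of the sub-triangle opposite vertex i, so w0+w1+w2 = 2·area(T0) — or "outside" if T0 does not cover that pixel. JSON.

T0:
  2·area = 32
  edge (12, 8)→(10, 14): d=(-2,6) right/bottom  bias=-1
  edge (10, 14)→(4, 16): d=(-6,2) right/bottom  bias=-1
  edge (4, 16)→(12, 8): d=(8,-8) top-left  bias=+0
    (6,2)@(13, 5): e=[0,48,-16] → ·  [on edge]
    (6,3)@(13, 7): e=[-4,36,0] → ·  [on edge]
    (5,4)@(11, 9): e=[4,28,0] → #  [on edge]
    (6,4)@(13, 9): e=[-8,24,16] → ·
    (4,5)@(9, 11): e=[12,20,0] → #  [on edge]
    (5,5)@(11, 11): e=[0,16,16] → ·  [on edge]
    (3,6)@(7, 13): e=[20,12,0] → #  [on edge]
    (5,6)@(11, 13): e=[-4,4,32] → ·
    (6,6)@(13, 13): e=[-16,0,48] → ·  [on edge]
    (2,7)@(5, 15): e=[28,4,0] → #  [on edge]
    (3,7)@(7, 15): e=[16,0,16] → ·  [on edge]
    (4,7)@(9, 15): e=[4,-4,32] → ·
    (0,8)@(1, 17): e=[48,0,-16] → ·  [on edge]
    (1,8)@(3, 17): e=[36,-4,0] → ·  [on edge]
    (4,8)@(9, 17): e=[0,-16,48] → ·  [on edge]
  covered (5 px):
    · · · · · · ·
    · · · · · · ·
    · · · · · · ·
    · · · · · · ·
    · · · · · # ·
    · · · · # · ·
    · · · # # · ·
    · · # · · · ·
    · · · · · · ·
T1:
  2·area = 98
  edge (9, 11)→(0, 16): d=(-9,5) right/bottom  bias=-1
  edge (0, 16)→(2, 4): d=(2,-12) top-left  bias=+0
  edge (2, 4)→(9, 11): d=(7,7) right/bottom  bias=-1
    (0,1)@(1, 3): e=[112,-14,0] → ·  [on edge]
    (1,2)@(3, 5): e=[84,14,0] → ·  [on edge]
    (1,3)@(3, 7): e=[66,18,14] → #
    (2,3)@(5, 7): e=[56,42,0] → ·  [on edge]
    (1,4)@(3, 9): e=[48,22,28] → #
    (2,4)@(5, 9): e=[38,46,14] → #
    (3,4)@(7, 9): e=[28,70,0] → ·  [on edge]
    (0,5)@(1, 11): e=[40,2,56] → #
    (3,5)@(7, 11): e=[10,74,14] → #
    (4,5)@(9, 11): e=[0,98,0] → ·  [on edge]
    (0,6)@(1, 13): e=[22,6,70] → #
    (3,6)@(7, 13): e=[-8,78,28] → ·
    (5,6)@(11, 13): e=[-28,126,0] → ·  [on edge]
    (6,7)@(13, 15): e=[-56,154,0] → ·  [on edge]
  covered (11 px):
    · · · · · · ·
    · · · · · · ·
    · · · · · · ·
    · # · · · · ·
    · # # · · · ·
    # # # # · · ·
    # # # · · · ·
    # · · · · · ·
    · · · · · · ·
T2:
  2·area = 31
  edge (10, 7)→(4, 12): d=(-6,5) right/bottom  bias=-1
  edge (4, 12)→(5, 6): d=(1,-6) top-left  bias=+0
  edge (5, 6)→(10, 7): d=(5,1) right/bottom  bias=-1
    (2,3)@(5, 7): e=[25,1,5] → #
    (3,3)@(7, 7): e=[15,13,3] → #
    (4,3)@(9, 7): e=[5,25,1] → #
    (5,3)@(11, 7): e=[-5,37,-1] → ·
    (2,4)@(5, 9): e=[13,3,15] → #
    (4,4)@(9, 9): e=[-7,27,11] → ·
    (2,5)@(5, 11): e=[1,5,25] → #
    (3,5)@(7, 11): e=[-9,17,23] → ·
    (2,6)@(5, 13): e=[-11,7,35] → ·
  covered (6 px):
    · · · · · · ·
    · · · · · · ·
    · · · · · · ·
    · · # # # · ·
    · · # # · · ·
    · · # · · · ·
    · · · · · · ·
    · · · · · · ·
    · · · · · · ·
T3:
  2·area = 17  (B↔C swapped to make it positive)
  edge (2, 12)→(11, 7): d=(9,-5) top-left  bias=+0
  edge (11, 7)→(9, 10): d=(-2,3) right/bottom  bias=-1
  edge (9, 10)→(2, 12): d=(-7,2) right/bottom  bias=-1
    (5,3)@(11, 7): e=[0,0,17] → ·  [on edge]
    (4,4)@(9, 9): e=[8,2,7] → #
    (5,4)@(11, 9): e=[18,-4,3] → ·
    (2,5)@(5, 11): e=[6,10,1] → #
    (3,5)@(7, 11): e=[16,4,-3] → ·
    (4,5)@(9, 11): e=[26,-2,-7] → ·
    (2,6)@(5, 13): e=[24,6,-13] → ·
    (3,6)@(7, 13): e=[34,0,-17] → ·  [on edge]
  covered (2 px):
    · · · · · · ·
    · · · · · · ·
    · · · · · · ·
    · · · · · · ·
    · · · · # · ·
    · · # · · · ·
    · · · · · · ·
    · · · · · · ·
    · · · · · · ·

Answer: "outside"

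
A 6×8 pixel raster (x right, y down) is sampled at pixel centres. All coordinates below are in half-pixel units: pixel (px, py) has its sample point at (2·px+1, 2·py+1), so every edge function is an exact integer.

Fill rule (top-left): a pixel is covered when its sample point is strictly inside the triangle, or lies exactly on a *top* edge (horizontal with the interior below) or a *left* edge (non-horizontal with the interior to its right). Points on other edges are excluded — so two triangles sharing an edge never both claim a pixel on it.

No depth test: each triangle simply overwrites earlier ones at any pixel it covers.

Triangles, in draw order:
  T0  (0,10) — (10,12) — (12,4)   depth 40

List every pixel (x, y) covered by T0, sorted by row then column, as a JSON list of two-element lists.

T0:
  2·area = 84  (B↔C swapped to make it positive)
  edge (0, 10)→(12, 4): d=(12,-6) top-left  bias=+0
  edge (12, 4)→(10, 12): d=(-2,8) right/bottom  bias=-1
  edge (10, 12)→(0, 10): d=(-10,-2) top-left  bias=+0
    (5,2)@(11, 5): e=[6,6,72] → █
    (3,3)@(7, 7): e=[6,34,44] → █
    (4,3)@(9, 7): e=[18,18,48] → █
    (1,4)@(3, 9): e=[6,62,16] → █
    (2,4)@(5, 9): e=[18,46,20] → █
    (5,4)@(11, 9): e=[54,-2,32] → ·
    (1,5)@(3, 11): e=[30,58,-4] → ·
    (2,5)@(5, 11): e=[42,42,0] → █  [on edge]
    (5,5)@(11, 11): e=[78,-6,12] → ·
    (2,6)@(5, 13): e=[66,38,-20] → ·
    (3,6)@(7, 13): e=[78,22,-16] → ·
    (4,6)@(9, 13): e=[90,6,-12] → ·
  covered (11 px):
    · · · · · ·
    · · · · · ·
    · · · · · █
    · · · █ █ █
    · █ █ █ █ ·
    · · █ █ █ ·
    · · · · · ·
    · · · · · ·

Answer: [[5,2],[3,3],[4,3],[5,3],[1,4],[2,4],[3,4],[4,4],[2,5],[3,5],[4,5]]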